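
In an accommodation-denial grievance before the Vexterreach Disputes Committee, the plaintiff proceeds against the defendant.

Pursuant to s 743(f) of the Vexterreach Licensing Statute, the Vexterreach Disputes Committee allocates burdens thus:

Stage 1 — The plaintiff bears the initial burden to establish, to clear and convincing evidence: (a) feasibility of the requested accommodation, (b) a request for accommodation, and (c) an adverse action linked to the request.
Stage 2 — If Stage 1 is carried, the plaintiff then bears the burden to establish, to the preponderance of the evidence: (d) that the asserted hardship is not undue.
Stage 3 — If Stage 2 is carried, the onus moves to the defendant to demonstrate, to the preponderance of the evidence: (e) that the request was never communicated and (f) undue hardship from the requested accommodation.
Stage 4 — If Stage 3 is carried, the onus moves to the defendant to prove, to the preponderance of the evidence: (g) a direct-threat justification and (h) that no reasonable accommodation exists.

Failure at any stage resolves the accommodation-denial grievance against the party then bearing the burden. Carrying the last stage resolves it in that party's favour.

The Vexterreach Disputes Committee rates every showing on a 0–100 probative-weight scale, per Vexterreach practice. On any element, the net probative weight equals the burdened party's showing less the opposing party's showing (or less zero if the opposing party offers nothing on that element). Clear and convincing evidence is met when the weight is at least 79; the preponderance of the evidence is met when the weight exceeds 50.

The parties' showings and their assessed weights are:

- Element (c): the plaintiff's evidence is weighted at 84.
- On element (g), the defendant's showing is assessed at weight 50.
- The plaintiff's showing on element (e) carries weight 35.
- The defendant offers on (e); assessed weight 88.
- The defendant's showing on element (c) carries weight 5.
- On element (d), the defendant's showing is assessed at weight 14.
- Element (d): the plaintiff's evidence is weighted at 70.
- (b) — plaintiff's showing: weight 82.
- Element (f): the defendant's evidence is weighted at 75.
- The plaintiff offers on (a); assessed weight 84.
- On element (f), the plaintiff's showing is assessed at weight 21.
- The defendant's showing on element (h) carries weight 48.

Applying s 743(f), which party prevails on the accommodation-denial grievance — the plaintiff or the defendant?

Stage 1 (plaintiff, clear and convincing evidence, weight is at least 79): (a) 84 ≥ 79 — meets; (b) 82 ≥ 79 — meets; (c) net 84−5=79 ≥ 79 — meets.
  Stage 1 carried; the burden remains with the plaintiff.
Stage 2 (plaintiff, the preponderance of the evidence, weight exceeds 50): (d) net 70−14=56 > 50 — meets.
  The plaintiff carries Stage 2; the defendant now bears the burden.
Stage 3 (defendant, the preponderance of the evidence, weight exceeds 50): (e) net 88−35=53 > 50 — meets; (f) net 75−21=54 > 50 — meets.
  Stage 3 is satisfied; the defendant continues to bear the burden.
Stage 4 (defendant, the preponderance of the evidence, weight exceeds 50): (g) 50 ≤ 50 — fails; (h) 48 ≤ 50 — fails.
  Not every element is met, so the defendant fails to carry Stage 4.
The plaintiff prevails.

plaintiff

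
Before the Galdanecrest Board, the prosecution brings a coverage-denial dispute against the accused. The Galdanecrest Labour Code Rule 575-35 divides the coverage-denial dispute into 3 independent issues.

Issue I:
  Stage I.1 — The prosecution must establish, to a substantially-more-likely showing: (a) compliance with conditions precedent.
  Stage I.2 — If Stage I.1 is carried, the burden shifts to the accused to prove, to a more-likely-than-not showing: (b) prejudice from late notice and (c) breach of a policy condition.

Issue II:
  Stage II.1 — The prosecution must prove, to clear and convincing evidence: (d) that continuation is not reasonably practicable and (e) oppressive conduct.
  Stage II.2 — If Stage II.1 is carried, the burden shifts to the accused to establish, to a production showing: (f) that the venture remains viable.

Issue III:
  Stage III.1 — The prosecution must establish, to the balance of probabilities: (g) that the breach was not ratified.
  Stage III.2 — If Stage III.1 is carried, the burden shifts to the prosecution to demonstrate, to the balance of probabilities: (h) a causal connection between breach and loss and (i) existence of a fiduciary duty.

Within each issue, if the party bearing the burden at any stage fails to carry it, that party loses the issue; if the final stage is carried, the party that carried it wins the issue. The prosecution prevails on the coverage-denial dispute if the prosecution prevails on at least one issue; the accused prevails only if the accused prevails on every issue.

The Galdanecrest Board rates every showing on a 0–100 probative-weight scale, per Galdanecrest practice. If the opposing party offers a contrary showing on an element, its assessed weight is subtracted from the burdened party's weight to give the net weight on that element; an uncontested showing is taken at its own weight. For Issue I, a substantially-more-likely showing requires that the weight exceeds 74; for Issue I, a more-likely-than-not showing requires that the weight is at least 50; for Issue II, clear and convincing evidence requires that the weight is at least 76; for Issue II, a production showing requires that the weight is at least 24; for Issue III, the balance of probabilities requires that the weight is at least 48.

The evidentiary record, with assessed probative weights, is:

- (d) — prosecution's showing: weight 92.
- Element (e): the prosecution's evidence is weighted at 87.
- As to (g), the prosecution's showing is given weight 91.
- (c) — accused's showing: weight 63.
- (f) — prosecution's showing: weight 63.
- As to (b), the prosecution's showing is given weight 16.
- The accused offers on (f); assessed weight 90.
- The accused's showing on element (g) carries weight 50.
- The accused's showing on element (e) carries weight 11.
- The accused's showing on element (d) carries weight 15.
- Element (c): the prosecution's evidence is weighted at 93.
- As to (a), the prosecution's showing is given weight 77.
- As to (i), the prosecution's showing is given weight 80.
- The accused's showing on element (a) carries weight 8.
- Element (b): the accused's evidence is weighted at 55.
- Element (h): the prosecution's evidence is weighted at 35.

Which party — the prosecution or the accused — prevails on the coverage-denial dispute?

— Issue I —
Stage I.1 — burden on prosecution; standard: a substantially-more-likely showing (weight exceeds 74).
    (a): 77 − 8 = 69 ≤ 74 [not met]
  Not every element is met, so the prosecution fails to carry Stage I.1.
So the accused prevails on this issue.
— Issue II —
At Stage II.1 the prosecution must meet clear and convincing evidence (weight is at least 76): on (d) the weight is 92 less the opposing 15 gives net 77, ≥ 76, so (d) meets the standard; on (e) the weight is 87 less the opposing 11 gives net 76, ≥ 76, so (e) meets the standard.
  Stage II.1 is satisfied; the onus moves to the accused.
At Stage II.2 the accused must meet a production showing (weight is at least 24): on (f) the weight is 90 less the opposing 63 gives net 27, ≥ 24, so (f) meets the standard.
  The accused carries the last stage.
All stages carried — the accused prevails on this issue.
— Issue III —
Stage III.1 (prosecution, the balance of probabilities, weight is at least 48): (g) net 91−50=41 < 48 — fails.
  Not every element is met, so the prosecution fails to carry Stage III.1.
So the accused prevails on this issue.
Per-issue: Issue I → accused; Issue II → accused; Issue III → accused. The prosecution must prevail on at least one issue; overall, the accused prevails.

accused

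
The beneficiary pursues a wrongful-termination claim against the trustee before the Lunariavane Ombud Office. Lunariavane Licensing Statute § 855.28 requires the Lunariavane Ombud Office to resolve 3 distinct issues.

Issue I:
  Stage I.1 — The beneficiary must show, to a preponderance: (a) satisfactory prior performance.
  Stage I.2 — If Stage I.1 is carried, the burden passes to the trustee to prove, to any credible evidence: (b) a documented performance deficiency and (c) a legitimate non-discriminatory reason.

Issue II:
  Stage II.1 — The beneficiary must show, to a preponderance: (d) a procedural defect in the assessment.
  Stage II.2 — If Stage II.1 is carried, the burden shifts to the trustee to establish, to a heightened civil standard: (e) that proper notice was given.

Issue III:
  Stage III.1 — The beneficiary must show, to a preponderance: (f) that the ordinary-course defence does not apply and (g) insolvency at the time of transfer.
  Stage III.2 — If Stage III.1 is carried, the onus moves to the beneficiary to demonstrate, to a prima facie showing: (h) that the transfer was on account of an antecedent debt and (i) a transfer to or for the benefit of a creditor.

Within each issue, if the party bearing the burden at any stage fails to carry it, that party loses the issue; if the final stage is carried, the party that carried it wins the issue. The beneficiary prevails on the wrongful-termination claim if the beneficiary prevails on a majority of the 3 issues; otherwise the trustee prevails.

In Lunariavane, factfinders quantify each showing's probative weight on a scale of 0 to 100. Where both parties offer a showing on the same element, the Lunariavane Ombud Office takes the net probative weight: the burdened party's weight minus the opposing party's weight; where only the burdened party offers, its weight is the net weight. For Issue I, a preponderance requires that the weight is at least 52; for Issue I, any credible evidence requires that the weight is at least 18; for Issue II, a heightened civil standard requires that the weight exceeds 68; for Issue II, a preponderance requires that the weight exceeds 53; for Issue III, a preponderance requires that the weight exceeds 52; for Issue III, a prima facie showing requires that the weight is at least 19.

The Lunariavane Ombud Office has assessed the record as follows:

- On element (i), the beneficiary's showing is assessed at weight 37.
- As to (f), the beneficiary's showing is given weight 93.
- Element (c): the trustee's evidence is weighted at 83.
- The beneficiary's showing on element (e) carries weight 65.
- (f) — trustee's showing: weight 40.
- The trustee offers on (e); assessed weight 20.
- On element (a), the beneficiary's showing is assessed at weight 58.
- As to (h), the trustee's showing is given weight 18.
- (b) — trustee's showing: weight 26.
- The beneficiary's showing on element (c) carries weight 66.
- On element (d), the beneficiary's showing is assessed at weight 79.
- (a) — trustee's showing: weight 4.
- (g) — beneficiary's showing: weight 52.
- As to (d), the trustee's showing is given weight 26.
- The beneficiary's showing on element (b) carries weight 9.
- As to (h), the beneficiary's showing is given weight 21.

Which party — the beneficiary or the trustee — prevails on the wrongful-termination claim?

trustee

— Issue I —
Stage I.1 — burden on beneficiary; standard: a preponderance (weight is at least 52).
    (a): 58 − 4 = 54 ≥ 52 [met]
  The beneficiary carries Stage I.1; the trustee now bears the burden.
Stage I.2 — burden on trustee; standard: any credible evidence (weight is at least 18).
    (b): 26 − 9 = 17 < 18 [not met]
    (c): 83 − 66 = 17 < 18 [not met]
  The trustee does not carry Stage I.2.
The beneficiary prevails on this issue.
— Issue II —
Stage II.1 (beneficiary, a preponderance, weight exceeds 53): (d) net 79−26=53 ≤ 53 — fails.
  The beneficiary does not carry Stage II.1.
So the trustee prevails on this issue.
— Issue III —
Stage III.1 — burden on beneficiary; standard: a preponderance (weight exceeds 52).
    (f): 93 − 40 = 53 > 52 [met]
    (g): 52 ≤ 52 [not met]
  The beneficiary does not carry Stage III.1.
The analysis ends at Stage III.1; the trustee prevails on this issue.
Per-issue: Issue I → beneficiary; Issue II → trustee; Issue III → trustee. The beneficiary must prevail on a majority of issues; overall, the trustee prevails.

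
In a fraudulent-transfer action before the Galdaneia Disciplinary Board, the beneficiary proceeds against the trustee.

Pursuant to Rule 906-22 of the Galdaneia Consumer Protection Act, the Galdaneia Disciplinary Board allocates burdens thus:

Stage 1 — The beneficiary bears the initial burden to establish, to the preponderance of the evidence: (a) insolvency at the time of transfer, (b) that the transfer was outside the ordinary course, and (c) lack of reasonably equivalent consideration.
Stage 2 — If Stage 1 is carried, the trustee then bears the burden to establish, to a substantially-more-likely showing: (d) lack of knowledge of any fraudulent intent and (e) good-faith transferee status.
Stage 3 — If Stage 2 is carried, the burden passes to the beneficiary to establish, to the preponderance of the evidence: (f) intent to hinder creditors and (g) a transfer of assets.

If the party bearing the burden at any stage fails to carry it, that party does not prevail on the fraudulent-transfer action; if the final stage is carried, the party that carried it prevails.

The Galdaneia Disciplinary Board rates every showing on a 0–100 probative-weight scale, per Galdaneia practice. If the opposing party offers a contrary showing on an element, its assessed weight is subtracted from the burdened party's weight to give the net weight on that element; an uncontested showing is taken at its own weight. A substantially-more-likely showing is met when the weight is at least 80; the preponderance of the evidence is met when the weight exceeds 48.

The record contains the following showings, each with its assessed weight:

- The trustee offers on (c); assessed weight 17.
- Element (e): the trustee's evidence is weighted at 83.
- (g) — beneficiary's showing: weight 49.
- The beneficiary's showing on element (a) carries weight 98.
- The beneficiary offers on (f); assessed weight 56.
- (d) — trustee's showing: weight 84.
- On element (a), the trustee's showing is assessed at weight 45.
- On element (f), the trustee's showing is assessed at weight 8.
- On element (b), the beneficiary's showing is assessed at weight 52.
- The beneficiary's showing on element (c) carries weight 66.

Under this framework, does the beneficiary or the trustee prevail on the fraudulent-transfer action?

Stage 1 (beneficiary, the preponderance of the evidence, weight exceeds 48): (a) net 98−45=53 > 48 — meets; (b) 52 > 48 — meets; (c) net 66−17=49 > 48 — meets.
  The beneficiary carries Stage 1; the trustee now bears the burden.
Stage 2 (trustee, a substantially-more-likely showing, weight is at least 80): (d) 84 ≥ 80 — meets; (e) 83 ≥ 80 — meets.
  The trustee carries Stage 2; the beneficiary now bears the burden.
Stage 3 (beneficiary, the preponderance of the evidence, weight exceeds 48): (f) net 56−8=48 ≤ 48 — fails; (g) 49 > 48 — meets.
  Stage 3 not carried; the beneficiary fails its burden.
The analysis ends at Stage 3; the trustee prevails.

trustee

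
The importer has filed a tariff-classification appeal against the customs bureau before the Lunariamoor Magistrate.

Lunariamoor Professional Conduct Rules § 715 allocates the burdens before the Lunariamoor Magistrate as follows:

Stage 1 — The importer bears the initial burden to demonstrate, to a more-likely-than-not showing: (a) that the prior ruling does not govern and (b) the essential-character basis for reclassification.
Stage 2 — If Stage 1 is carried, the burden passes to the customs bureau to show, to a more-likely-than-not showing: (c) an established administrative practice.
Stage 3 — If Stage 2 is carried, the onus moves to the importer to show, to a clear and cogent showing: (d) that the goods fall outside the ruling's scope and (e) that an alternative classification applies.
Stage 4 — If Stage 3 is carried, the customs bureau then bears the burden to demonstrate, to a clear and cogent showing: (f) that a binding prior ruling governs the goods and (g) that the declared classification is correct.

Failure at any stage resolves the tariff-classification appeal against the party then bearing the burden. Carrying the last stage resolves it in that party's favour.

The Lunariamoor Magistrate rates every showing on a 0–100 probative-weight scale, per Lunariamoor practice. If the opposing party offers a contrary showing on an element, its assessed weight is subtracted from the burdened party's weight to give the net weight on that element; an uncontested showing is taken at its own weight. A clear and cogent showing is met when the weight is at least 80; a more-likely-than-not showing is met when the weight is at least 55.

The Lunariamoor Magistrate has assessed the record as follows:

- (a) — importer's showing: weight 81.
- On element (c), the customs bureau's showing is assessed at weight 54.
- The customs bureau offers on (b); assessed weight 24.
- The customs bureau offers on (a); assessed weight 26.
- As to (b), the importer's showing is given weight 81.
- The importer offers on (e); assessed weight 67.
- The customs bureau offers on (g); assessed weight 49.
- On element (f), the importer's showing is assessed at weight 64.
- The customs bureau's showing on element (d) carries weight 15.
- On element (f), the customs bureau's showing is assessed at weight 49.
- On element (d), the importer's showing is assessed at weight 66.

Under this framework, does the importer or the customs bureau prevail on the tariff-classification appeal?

importer

At Stage 1 the importer must meet a more-likely-than-not showing (weight is at least 55): on (a) the weight is 81 less the opposing 26 gives net 55, ≥ 55, so (a) meets the standard; on (b) the weight is 81 less the opposing 24 gives net 57, which does reach 55, so (b) meets the standard.
  The importer carries Stage 1; the customs bureau now bears the burden.
At Stage 2 the customs bureau must meet a more-likely-than-not showing (weight is at least 55): on (c) the weight is 54, < 55, so (c) does not meet the standard.
  Stage 2 not carried; the customs bureau fails its burden.
So the importer prevails.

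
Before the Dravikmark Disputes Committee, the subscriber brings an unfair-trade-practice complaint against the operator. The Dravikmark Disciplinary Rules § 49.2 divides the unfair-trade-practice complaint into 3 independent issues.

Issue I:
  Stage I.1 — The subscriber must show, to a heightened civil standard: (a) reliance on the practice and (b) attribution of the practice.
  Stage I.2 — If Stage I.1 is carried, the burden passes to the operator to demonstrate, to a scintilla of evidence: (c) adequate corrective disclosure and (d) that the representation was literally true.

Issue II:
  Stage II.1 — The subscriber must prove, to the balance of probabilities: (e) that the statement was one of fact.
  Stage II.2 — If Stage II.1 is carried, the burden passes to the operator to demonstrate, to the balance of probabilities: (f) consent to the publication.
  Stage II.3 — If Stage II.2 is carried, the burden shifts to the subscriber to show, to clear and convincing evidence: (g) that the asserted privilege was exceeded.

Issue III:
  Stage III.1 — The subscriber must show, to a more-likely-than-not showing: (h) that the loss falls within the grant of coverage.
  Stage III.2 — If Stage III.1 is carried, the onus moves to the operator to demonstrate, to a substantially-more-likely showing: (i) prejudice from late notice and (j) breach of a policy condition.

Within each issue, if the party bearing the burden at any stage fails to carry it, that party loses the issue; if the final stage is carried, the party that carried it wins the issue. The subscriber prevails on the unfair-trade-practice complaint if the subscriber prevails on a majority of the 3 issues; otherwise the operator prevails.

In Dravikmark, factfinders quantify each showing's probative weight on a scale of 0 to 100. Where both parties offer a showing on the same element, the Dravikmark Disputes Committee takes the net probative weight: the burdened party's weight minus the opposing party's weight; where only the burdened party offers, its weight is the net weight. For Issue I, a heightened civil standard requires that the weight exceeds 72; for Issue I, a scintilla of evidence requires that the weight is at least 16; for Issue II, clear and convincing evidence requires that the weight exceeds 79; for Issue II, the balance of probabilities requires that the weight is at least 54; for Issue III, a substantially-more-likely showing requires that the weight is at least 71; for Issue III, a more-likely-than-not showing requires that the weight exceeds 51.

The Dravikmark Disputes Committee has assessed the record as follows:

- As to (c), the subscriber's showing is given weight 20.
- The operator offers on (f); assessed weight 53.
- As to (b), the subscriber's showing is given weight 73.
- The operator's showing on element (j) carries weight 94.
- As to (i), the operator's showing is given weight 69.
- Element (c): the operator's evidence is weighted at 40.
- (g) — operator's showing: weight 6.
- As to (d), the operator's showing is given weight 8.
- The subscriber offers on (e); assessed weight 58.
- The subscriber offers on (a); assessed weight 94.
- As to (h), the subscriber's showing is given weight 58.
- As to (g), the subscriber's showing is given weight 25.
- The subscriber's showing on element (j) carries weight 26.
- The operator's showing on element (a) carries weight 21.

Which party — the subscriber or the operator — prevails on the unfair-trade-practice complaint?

— Issue I —
Stage I.1 (subscriber, a heightened civil standard, weight exceeds 72): (a) net 94−21=73 > 72 — meets; (b) 73 > 72 — meets.
  Stage I.1 carried; the burden shifts to the operator.
Stage I.2 (operator, a scintilla of evidence, weight is at least 16): (c) net 40−20=20 ≥ 16 — meets; (d) 8 < 16 — fails.
  The operator does not carry Stage I.2.
So the subscriber prevails on this issue.
— Issue II —
At Stage II.1 the subscriber must meet the balance of probabilities (weight is at least 54): on (e) the weight is 58, which does reach 54, so (e) meets the standard.
  Stage II.1 is satisfied; the onus moves to the operator.
At Stage II.2 the operator must meet the balance of probabilities (weight is at least 54): on (f) the weight is 53, which does not reach 54, so (f) does not meet the standard.
  The operator does not carry Stage II.2.
So the subscriber prevails on this issue.
— Issue III —
Stage III.1 (subscriber, a more-likely-than-not showing, weight exceeds 51): (h) 58 > 51 — meets.
  Stage III.1 carried; the burden shifts to the operator.
Stage III.2 (operator, a substantially-more-likely showing, weight is at least 71): (i) 69 < 71 — fails; (j) net 94−26=68 < 71 — fails.
  The operator does not carry Stage III.2.
The analysis ends at Stage III.2; the subscriber prevails on this issue.
Per-issue: Issue I → subscriber; Issue II → subscriber; Issue III → subscriber. The subscriber must prevail on a majority of issues; overall, the subscriber prevails.

subscriber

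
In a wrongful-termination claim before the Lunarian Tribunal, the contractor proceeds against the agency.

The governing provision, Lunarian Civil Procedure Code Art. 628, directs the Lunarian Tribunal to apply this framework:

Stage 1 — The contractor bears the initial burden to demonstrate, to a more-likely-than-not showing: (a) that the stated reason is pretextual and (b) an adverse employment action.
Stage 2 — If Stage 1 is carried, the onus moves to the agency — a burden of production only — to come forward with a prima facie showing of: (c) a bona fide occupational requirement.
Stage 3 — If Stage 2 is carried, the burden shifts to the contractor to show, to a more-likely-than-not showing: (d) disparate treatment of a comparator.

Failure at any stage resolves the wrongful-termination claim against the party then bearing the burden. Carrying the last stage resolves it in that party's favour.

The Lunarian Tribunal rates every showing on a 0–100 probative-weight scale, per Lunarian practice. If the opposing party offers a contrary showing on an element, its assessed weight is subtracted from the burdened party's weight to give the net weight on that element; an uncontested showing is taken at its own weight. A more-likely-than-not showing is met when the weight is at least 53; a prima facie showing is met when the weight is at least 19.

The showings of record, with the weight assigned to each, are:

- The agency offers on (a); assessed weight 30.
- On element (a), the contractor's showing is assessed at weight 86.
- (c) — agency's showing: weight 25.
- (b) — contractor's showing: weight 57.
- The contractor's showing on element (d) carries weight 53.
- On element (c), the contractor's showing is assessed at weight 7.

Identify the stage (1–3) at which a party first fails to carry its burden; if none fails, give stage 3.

At Stage 1 the contractor must meet a more-likely-than-not showing (weight is at least 53): on (a) the weight is 86 less the opposing 30 gives net 56, which does reach 53, so (a) meets the standard; on (b) the weight is 57, which does reach 53, so (b) meets the standard.
  Stage 1 is satisfied; the onus moves to the agency.
At Stage 2 the agency must meet a prima facie showing (weight is at least 19): on (c) the weight is 25 less the opposing 7 gives net 18, < 19, so (c) does not meet the standard.
  The agency does not carry Stage 2.
So the contractor prevails.

stage 2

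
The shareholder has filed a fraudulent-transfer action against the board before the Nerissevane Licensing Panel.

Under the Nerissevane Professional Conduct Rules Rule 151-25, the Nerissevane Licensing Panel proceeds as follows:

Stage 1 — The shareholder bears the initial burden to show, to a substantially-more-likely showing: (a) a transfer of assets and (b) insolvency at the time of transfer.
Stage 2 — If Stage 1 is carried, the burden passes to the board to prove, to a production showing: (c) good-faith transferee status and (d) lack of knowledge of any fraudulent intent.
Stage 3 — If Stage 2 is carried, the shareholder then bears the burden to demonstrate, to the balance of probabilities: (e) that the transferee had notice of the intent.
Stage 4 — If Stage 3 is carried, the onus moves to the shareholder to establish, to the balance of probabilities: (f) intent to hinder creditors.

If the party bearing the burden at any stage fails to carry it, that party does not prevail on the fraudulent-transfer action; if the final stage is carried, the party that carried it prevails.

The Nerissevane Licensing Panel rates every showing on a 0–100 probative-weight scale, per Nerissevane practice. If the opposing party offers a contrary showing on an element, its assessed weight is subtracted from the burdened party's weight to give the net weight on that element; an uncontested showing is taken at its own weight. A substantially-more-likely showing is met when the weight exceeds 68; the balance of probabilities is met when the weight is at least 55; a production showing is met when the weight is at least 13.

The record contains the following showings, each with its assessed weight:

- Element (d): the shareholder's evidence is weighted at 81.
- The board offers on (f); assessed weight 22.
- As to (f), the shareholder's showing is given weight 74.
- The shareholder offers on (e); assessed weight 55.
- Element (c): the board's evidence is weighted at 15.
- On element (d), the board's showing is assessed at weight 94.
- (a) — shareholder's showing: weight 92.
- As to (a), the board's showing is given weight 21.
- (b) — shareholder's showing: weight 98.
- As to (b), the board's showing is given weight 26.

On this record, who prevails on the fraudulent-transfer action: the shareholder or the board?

board

Stage 1 — burden on shareholder; standard: a substantially-more-likely showing (weight exceeds 68).
    (a): 92 − 21 = 71 > 68 [met]
    (b): 98 − 26 = 72 > 68 [met]
  The shareholder carries Stage 1; the board now bears the burden.
Stage 2 — burden on board; standard: a production showing (weight is at least 13).
    (c): 15 ≥ 13 [met]
    (d): 94 − 81 = 13 ≥ 13 [met]
  Stage 2 carried; the burden shifts to the shareholder.
Stage 3 — burden on shareholder; standard: the balance of probabilities (weight is at least 55).
    (e): 55 ≥ 55 [met]
  Stage 3 carried; the burden remains with the shareholder.
Stage 4 — burden on shareholder; standard: the balance of probabilities (weight is at least 55).
    (f): 74 − 22 = 52 < 55 [not met]
  Stage 4 not carried; the shareholder fails its burden.
The analysis ends at Stage 4; the board prevails.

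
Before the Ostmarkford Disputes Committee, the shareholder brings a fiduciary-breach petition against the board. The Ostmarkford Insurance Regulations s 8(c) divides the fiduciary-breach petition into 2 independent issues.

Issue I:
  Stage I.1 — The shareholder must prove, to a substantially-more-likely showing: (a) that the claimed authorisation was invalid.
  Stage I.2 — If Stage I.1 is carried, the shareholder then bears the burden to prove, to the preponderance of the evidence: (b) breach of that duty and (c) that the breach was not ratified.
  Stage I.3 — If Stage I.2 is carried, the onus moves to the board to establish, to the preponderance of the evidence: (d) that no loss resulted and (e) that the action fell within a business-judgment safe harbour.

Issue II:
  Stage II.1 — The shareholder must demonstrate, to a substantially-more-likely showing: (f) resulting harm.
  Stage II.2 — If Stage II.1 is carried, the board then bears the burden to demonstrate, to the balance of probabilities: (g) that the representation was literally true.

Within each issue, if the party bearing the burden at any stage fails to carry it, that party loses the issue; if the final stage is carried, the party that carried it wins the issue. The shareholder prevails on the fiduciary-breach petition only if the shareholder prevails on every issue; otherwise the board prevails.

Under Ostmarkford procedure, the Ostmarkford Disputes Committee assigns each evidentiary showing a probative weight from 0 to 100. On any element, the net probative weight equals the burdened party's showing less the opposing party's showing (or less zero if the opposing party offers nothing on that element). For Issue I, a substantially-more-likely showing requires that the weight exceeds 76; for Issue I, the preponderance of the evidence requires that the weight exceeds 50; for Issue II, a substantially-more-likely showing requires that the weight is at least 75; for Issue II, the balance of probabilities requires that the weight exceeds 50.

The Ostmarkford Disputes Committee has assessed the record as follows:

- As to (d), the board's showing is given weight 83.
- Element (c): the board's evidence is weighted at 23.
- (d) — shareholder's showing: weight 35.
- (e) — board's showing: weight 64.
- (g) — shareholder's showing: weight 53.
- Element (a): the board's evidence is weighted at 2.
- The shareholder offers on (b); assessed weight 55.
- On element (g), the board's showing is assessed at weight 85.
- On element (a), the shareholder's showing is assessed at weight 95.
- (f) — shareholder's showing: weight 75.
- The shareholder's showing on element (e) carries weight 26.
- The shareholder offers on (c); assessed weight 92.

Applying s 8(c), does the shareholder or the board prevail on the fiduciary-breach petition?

shareholder

— Issue I —
Stage I.1 (shareholder, a substantially-more-likely showing, weight exceeds 76): (a) net 95−2=93 > 76 — meets.
  Stage I.1 carried; the burden remains with the shareholder.
Stage I.2 (shareholder, the preponderance of the evidence, weight exceeds 50): (b) 55 > 50 — meets; (c) net 92−23=69 > 50 — meets.
  Stage I.2 carried; the burden shifts to the board.
Stage I.3 (board, the preponderance of the evidence, weight exceeds 50): (d) net 83−35=48 ≤ 50 — fails; (e) net 64−26=38 ≤ 50 — fails.
  Stage I.3 not carried; the board fails its burden.
The shareholder prevails on this issue.
— Issue II —
Stage II.1 — burden on shareholder; standard: a substantially-more-likely showing (weight is at least 75).
    (f): 75 ≥ 75 [met]
  The shareholder carries Stage II.1; the board now bears the burden.
Stage II.2 — burden on board; standard: the balance of probabilities (weight exceeds 50).
    (g): 85 − 53 = 32 ≤ 50 [not met]
  Not every element is met, so the board fails to carry Stage II.2.
So the shareholder prevails on this issue.
Per-issue: Issue I → shareholder; Issue II → shareholder. The shareholder must prevail on every issue; overall, the shareholder prevails.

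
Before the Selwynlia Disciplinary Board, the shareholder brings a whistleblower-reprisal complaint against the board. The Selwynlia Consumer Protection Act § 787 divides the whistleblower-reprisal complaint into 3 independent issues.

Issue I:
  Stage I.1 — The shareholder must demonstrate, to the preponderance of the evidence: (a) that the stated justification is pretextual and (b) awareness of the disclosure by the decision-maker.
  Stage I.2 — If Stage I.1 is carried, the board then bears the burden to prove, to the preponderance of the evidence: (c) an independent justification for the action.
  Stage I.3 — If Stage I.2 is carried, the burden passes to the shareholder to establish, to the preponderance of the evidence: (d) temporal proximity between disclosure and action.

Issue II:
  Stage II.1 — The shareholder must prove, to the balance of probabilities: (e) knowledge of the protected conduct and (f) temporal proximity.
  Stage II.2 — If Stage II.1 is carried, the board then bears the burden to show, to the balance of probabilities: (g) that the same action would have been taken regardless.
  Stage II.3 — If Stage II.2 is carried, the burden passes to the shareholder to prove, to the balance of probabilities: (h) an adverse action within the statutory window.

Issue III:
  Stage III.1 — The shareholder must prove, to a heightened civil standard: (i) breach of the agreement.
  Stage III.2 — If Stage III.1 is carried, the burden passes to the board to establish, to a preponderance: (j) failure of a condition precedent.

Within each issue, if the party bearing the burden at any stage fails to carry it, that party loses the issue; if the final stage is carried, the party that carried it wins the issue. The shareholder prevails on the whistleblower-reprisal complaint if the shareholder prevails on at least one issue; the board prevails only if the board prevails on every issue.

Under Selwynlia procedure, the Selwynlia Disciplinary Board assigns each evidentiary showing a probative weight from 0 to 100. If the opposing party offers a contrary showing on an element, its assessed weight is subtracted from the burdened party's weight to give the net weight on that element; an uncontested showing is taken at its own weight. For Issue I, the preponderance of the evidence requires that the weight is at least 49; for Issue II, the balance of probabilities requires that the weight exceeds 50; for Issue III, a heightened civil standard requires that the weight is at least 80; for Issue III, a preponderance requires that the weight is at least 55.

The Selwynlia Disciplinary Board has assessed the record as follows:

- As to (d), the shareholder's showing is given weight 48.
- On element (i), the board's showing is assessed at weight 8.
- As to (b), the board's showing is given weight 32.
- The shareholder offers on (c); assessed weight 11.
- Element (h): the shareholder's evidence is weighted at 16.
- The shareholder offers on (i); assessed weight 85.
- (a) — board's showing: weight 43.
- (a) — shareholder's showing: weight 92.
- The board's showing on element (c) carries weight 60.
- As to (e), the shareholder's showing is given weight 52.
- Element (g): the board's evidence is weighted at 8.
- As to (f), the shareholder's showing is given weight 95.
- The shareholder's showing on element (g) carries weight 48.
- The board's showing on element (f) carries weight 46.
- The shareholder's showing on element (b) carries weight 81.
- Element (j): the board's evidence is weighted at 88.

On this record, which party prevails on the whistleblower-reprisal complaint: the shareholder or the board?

— Issue I —
Stage I.1 — burden on shareholder; standard: the preponderance of the evidence (weight is at least 49).
    (a): 92 − 43 = 49 ≥ 49 [met]
    (b): 81 − 32 = 49 ≥ 49 [met]
  All elements met. The burden passes to the board.
Stage I.2 — burden on board; standard: the preponderance of the evidence (weight is at least 49).
    (c): 60 − 11 = 49 ≥ 49 [met]
  The board carries Stage I.2; the shareholder now bears the burden.
Stage I.3 — burden on shareholder; standard: the preponderance of the evidence (weight is at least 49).
    (d): 48 < 49 [not met]
  Not every element is met, so the shareholder fails to carry Stage I.3.
The board prevails on this issue.
— Issue II —
Stage II.1 (shareholder, the balance of probabilities, weight exceeds 50): (e) 52 > 50 — meets; (f) net 95−46=49 ≤ 50 — fails.
  Stage II.1 not carried; the shareholder fails its burden.
The board prevails on this issue.
— Issue III —
Stage III.1 — burden on shareholder; standard: a heightened civil standard (weight is at least 80).
    (i): 85 − 8 = 77 < 80 [not met]
  The shareholder does not carry Stage III.1.
So the board prevails on this issue.
Per-issue: Issue I → board; Issue II → board; Issue III → board. The shareholder must prevail on at least one issue; overall, the board prevails.

board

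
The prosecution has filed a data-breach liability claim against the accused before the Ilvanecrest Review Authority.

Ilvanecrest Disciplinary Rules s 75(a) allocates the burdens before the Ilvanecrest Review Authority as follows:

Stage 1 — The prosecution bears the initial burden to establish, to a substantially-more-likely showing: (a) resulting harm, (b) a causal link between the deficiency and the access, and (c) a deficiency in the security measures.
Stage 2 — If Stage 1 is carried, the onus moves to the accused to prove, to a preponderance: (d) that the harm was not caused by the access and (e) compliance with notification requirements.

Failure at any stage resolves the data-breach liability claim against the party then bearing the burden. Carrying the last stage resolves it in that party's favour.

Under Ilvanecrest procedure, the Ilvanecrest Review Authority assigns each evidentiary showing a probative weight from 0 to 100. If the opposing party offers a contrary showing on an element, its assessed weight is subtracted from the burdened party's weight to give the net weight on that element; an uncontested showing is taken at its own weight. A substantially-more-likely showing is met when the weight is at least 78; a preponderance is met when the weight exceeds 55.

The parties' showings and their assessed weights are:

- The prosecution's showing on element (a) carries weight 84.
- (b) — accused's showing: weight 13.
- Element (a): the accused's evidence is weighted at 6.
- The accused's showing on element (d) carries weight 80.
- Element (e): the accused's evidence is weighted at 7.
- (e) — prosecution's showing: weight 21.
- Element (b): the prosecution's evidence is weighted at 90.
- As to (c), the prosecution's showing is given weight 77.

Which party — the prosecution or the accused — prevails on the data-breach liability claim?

accused

At Stage 1 the prosecution must meet a substantially-more-likely showing (weight is at least 78): on (a) the weight is 84 less the opposing 6 gives net 78, which does reach 78, so (a) meets the standard; on (b) the weight is 90 less the opposing 13 gives net 77, < 78, so (b) does not meet the standard; on (c) the weight is 77, < 78, so (c) does not meet the standard.
  Not every element is met, so the prosecution fails to carry Stage 1.
So the accused prevails.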